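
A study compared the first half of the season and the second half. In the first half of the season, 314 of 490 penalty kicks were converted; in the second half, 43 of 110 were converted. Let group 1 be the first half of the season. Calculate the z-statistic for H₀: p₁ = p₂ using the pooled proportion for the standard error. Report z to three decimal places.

p̂₁ = 314/490 = 0.64082, p̂₂ = 43/110 = 0.39091.
Pooling: p̂ = 357/600 = 0.59500.
Pooled SE = √[0.2409750·0.01113173] ≈ 0.051793.
z = (p̂₁ − p̂₂)/SE = (0.64082 − 0.39091)/0.051793 = 0.24991/0.051793 = 4.825.

z = 4.825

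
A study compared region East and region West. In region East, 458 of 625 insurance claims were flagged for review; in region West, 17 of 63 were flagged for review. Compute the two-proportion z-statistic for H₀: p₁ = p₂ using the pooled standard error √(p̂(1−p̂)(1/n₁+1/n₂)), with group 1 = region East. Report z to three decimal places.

p̂₁ = 458/625 = 0.73280, p̂₂ = 17/63 = 0.26984.
Pooled p̂ = (458+17)/(625+63) = 475/688 = 0.69041.
SE = √[p̂(1−p̂)(1/n₁+1/n₂)] = √[0.69041·0.30959·(1/625+1/63)] ≈ 0.061113.
z = 0.46296/0.061113 = 7.575.

z = 7.575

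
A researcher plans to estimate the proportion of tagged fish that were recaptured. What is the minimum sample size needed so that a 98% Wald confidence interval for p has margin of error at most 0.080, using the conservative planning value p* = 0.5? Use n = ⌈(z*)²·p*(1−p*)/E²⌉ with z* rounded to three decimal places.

z* = 2.326 at the 98% level.
p*(1−p*) = 0.50·0.50 = 0.2500.
Required n before rounding: 5.410276 × 0.2500 / 0.080² = 211.339.
⌈211.339⌉ = 212.

n = 212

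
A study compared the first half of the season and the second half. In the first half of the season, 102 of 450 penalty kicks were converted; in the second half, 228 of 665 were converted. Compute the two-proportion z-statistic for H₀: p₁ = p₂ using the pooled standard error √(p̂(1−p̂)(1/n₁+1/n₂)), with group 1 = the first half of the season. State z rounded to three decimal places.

Sample proportions: p̂₁ = 102/450 = 0.22667 and p̂₂ = 228/665 = 0.34286.
Pooled p̂ = (102+228)/(450+665) = 330/1115 = 0.29596.
Pooled SE = √[0.2083694·0.00372598] ≈ 0.027864.
z = (p̂₁ − p̂₂)/SE = (0.22667 − 0.34286)/0.027864 = -0.11619/0.027864 = -4.170.

z = -4.170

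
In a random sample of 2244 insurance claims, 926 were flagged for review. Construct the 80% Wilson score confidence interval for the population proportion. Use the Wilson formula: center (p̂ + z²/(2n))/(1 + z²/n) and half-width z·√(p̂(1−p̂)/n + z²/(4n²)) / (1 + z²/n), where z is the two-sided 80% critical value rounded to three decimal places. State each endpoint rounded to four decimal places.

(0.3994, 0.4260)

Here p̂ = 926/2244 = 0.41266 and z = 1.282 (z² = 1.643524).
1 + z²/n = 1.000732.
Adjusted center: (0.41266 + z²/(2n))/1.000732 = 0.41272.
Radicand: p̂(1−p̂)/n + z²/(4n²) = 0.000108008 + 0.000000082 = 0.000108090.
Half-width = 1.282·√0.000108090/1.000732 = 0.01332.
Interval: 0.41272 ± 0.01332 → (0.3994, 0.4260).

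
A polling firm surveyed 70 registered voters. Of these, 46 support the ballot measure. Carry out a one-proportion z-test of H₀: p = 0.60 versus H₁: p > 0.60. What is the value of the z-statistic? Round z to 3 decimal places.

Sample proportion p̂ = 46/70 = 0.65714.
SE₀ = √(0.60·0.40/70) = 0.058554.
Test statistic: z = 0.05714/0.058554 = 0.976.

z = 0.976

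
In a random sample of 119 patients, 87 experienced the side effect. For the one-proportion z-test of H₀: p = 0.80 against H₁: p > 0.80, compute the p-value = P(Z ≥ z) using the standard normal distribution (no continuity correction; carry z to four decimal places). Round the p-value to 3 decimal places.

p-value = 0.970

The sample proportion is 87/119 = 0.73109.
Under H₀, SE = √(p₀(1−p₀)/n) = √(0.80·0.20/119) = √0.001344538 = 0.036668.
z = (p̂ − p₀)/SE = (87/119 − 0.80)/0.036668 ≈ -1.8792.
p-value = P(Z ≥ z) with z = -1.8792 → 0.970.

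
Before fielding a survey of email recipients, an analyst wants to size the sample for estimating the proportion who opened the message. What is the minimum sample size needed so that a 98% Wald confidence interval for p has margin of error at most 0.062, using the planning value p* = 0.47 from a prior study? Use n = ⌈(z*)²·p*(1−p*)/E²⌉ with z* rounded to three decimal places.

z* = 2.326 at the 98% level.
p*(1−p*) = 0.47·0.53 = 0.2491.
Required n before rounding: 5.410276 × 0.2491 / 0.062² = 350.598.
⌈350.598⌉ = 351.

n = 351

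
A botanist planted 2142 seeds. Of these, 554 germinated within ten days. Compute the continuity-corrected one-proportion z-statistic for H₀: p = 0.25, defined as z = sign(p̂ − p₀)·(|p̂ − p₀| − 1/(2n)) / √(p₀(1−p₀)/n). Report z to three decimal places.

The sample proportion is 554/2142 = 0.25864. p̂ − p₀ = 0.008637.
Continuity correction 1/(2n) = 1/4284 = 0.000233.
Corrected numerator: |0.008637| − 0.000233 = 0.008404.
SE₀ = √(0.25·0.75/2142) = 0.009356.
z = (+)0.008404/0.009356 = 0.898.

z = 0.898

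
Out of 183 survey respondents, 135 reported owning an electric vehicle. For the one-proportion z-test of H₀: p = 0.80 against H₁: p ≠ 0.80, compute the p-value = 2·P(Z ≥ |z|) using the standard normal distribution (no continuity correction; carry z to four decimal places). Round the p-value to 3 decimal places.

p̂ = 135/183 = 0.73770.
Under H₀, SE = √(p₀(1−p₀)/n) = √(0.80·0.20/183) = √0.000874317 = 0.029569.
Test statistic (full precision, shown to 4 dp): z = (135/183 − 0.80)/SE₀ ≈ -2.1068.
p-value = 2·P(Z ≥ |z|) with z = -2.1068 → 0.035.

p-value = 0.035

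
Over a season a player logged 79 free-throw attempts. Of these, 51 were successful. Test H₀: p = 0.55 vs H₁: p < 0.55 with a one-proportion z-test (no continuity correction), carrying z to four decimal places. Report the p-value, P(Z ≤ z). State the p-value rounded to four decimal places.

p-value = 0.9561

Sample proportion p̂ = 51/79 = 0.64557.
SE₀ = √(0.55·0.45/79) = 0.055972.
z = (p̂ − p₀)/SE = (51/79 − 0.55)/0.055972 ≈ 1.7074.
From the standard normal, P(Z ≤ z) = 0.9561.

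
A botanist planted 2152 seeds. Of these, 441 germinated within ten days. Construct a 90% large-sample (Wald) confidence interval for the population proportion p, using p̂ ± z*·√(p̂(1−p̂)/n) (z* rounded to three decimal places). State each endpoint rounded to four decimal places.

Sample proportion p̂ = 441/2152 = 0.20493.
Standard error of p̂: √(0.162931/2152) = √0.000075711 = 0.008701.
z* = 1.645 at the 90% level.
Margin of error: 1.645 × 0.008701 = 0.01431.
CI: 0.20493 ± 0.01431 = (0.1906, 0.2192).

(0.1906, 0.2192)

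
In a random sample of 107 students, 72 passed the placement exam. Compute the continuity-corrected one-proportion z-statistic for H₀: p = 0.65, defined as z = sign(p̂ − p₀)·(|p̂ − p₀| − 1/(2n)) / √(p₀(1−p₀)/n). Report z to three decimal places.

z = 0.395

The sample proportion is 72/107 = 0.67290. p̂ − p₀ = 0.022897.
Continuity correction 1/(2n) = 1/214 = 0.004673.
Corrected numerator: |0.022897| − 0.004673 = 0.018224.
SE₀ = √(0.65·0.35/107) = 0.046110.
z = (+)0.018224/0.046110 = 0.395.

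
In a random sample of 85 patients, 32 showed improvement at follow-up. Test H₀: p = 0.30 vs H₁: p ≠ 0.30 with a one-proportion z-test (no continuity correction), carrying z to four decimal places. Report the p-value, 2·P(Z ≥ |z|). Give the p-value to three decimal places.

p̂ = 32/85 = 0.37647.
Under H₀, SE = √(p₀(1−p₀)/n) = √(0.30·0.70/85) = √0.002470588 = 0.049705.
Test statistic (full precision, shown to 4 dp): z = (32/85 − 0.30)/SE₀ ≈ 1.5385.
From the standard normal, 2·P(Z ≥ |z|) = 0.124.

p-value = 0.124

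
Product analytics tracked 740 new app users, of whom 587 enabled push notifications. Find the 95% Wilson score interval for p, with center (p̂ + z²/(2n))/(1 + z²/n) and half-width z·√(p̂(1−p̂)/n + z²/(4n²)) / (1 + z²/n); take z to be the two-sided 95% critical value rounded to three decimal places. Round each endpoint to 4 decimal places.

(0.7626, 0.8209)

p̂ = 587/740 = 0.79324; z = 1.960, so z² = 3.841600.
1 + z²/n = 1.005191.
Adjusted center: (0.79324 + z²/(2n))/1.005191 = 0.79173.
Radicand: p̂(1−p̂)/n + z²/(4n²) = 0.000221633 + 0.000001754 = 0.000223387.
Half-width = z·√(radicand)/denom = 1.960·0.014946/1.005191 = 0.02914.
So the interval runs from 0.7626 to 0.8209.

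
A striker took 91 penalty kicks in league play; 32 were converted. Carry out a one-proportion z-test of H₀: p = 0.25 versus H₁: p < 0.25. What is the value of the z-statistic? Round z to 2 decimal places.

With x = 32 successes in n = 91, p̂ = 0.35165.
Null standard error: √(0.25·0.75/91) = √0.002060440 = 0.045392.
Test statistic: z = 0.10165/0.045392 = 2.24.

z = 2.24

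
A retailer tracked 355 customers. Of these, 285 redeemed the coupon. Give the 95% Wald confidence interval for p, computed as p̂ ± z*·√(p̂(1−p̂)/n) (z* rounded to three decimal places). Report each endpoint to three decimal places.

(0.761, 0.844)

With x = 285 successes in n = 355, p̂ = 0.80282.
Standard error of p̂: √(0.158302/355) = √0.000445921 = 0.021117.
z* = 1.960 at the 95% level.
Margin = 1.960·0.021117 = 0.04139.
Interval: 0.80282 ± 0.04139 → (0.761, 0.844).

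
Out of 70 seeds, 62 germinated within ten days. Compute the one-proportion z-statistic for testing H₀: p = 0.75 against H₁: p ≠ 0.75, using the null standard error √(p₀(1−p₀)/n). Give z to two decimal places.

With x = 62 successes in n = 70, p̂ = 0.88571.
Under H₀, SE = √(p₀(1−p₀)/n) = √(0.75·0.25/70) = √0.002678571 = 0.051755.
z = (p̂ − p₀)/SE = (0.88571 − 0.75)/0.051755 = 2.62.

z = 2.62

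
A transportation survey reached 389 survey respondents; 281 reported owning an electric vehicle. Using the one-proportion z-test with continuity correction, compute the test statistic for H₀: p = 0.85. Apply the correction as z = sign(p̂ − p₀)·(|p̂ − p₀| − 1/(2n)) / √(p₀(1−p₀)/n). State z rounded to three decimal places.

z = -6.979

Sample proportion p̂ = 281/389 = 0.72237. p̂ − p₀ = -0.127635.
Continuity correction 1/(2n) = 1/778 = 0.001285.
Corrected numerator: |-0.127635| − 0.001285 = 0.126350.
Under H₀, SE = √(p₀(1−p₀)/n) = √(0.85·0.15/389) = √0.000327763 = 0.018104.
z = −0.126350/0.018104 = -6.979.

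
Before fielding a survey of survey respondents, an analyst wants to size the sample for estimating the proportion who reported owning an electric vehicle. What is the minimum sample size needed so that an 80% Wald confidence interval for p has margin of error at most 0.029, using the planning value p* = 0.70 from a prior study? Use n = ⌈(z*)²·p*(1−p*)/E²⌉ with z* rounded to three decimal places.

n = 411

For 80% confidence, z* = 1.282.
p*(1−p*) = 0.2100.
Required n before rounding: 1.643524 × 0.2100 / 0.029² = 410.392.
Rounding up, n = 411.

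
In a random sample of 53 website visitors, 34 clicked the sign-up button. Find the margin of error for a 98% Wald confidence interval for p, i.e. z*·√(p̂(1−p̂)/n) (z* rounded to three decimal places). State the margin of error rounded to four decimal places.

With x = 34 successes in n = 53, p̂ = 0.64151.
SE = √(p̂(1−p̂)/n) = √(0.229975/53) = 0.065872.
The 98% critical value is z* = 2.326.
ME = 2.326·0.065872 = 0.1532.

ME = 0.1532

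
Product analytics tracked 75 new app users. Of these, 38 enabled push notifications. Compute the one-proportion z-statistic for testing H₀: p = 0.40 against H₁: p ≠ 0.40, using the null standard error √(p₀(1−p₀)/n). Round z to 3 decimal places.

Sample proportion p̂ = 38/75 = 0.50667.
SE₀ = √(0.40·0.60/75) = 0.056569.
z = (0.50667 − 0.40)/0.056569 = 0.10667/0.056569 = 1.886.

z = 1.886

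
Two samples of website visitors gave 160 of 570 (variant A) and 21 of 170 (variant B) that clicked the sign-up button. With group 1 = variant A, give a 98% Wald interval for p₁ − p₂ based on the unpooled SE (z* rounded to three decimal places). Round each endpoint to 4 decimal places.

p̂₁ = 0.28070, p̂₂ = 0.12353, so the observed difference is 0.15717.
SE = √(0.000354225 + 0.000636882) = √0.000991107 = 0.031482.
For 98% confidence, z* = 2.326. Margin = 2.326·0.031482 = 0.07323.
Interval: 0.15717 ± 0.07323 → (0.0839, 0.2304).

(0.0839, 0.2304)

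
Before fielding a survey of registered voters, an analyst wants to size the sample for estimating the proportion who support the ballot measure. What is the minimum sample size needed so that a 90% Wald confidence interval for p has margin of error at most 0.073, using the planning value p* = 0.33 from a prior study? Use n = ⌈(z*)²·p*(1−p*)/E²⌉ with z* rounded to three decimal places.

n = 113

z* = 1.645 at the 90% level.
p*(1−p*) = 0.33·0.67 = 0.2211.
(z*)²·p*(1−p*)/E² = 2.706025·0.2211/0.005329 = 112.273.
⌈112.273⌉ = 113.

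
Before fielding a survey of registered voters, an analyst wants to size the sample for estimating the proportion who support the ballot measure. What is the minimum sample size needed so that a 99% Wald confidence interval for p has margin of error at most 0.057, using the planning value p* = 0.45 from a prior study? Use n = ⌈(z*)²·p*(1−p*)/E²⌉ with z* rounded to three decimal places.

For 99% confidence, z* = 2.576.
p*(1−p*) = 0.2475.
Required n before rounding: 6.635776 × 0.2475 / 0.057² = 505.495.
⌈505.495⌉ = 506.

n = 506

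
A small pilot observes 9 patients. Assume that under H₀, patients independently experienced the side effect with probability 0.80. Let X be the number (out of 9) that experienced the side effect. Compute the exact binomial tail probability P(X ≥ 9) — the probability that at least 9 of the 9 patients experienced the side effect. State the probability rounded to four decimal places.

X is binomial with n = 9 and p = 0.80.
P(X ≥ 9) = C(9,9)·0.80^9·0.20^0.
= 0.134218 = 0.1342.

P = 0.1342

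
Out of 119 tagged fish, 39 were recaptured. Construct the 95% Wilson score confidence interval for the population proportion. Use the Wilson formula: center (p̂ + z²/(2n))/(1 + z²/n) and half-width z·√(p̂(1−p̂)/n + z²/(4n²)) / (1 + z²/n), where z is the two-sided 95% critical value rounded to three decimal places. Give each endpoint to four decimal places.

(0.2499, 0.4163)

Here p̂ = 39/119 = 0.32773 and z = 1.960 (z² = 3.841600).
1 + z²/n = 1.032282.
Adjusted center: (0.32773 + z²/(2n))/1.032282 = 0.33312.
Radicand: p̂(1−p̂)/n + z²/(4n²) = 0.001851457 + 0.000067820 = 0.001919277.
Half-width = z·√(radicand)/denom = 1.960·0.043810/1.032282 = 0.08318.
Interval: 0.33312 ± 0.08318 → (0.2499, 0.4163).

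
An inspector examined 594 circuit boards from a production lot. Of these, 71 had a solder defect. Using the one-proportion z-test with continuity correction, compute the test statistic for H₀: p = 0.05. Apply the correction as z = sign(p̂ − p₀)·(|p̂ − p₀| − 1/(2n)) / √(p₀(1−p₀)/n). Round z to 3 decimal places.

The sample proportion is 71/594 = 0.11953. p̂ − p₀ = 0.069529.
1/(2n) = 0.000842.
Corrected numerator: |0.069529| − 0.000842 = 0.068687.
Null standard error: √(0.05·0.95/594) = √0.000079966 = 0.008942.
z = (+)0.068687/0.008942 = 7.681.

z = 7.681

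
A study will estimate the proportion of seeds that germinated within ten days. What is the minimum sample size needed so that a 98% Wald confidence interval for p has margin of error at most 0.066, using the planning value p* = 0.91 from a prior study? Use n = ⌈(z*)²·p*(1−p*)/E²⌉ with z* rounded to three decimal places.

n = 102

The 98% critical value is z* = 2.326.
p*(1−p*) = 0.91·0.09 = 0.0819.
(z*)²·p*(1−p*)/E² = 5.410276·0.0819/0.004356 = 101.722.
⌈101.722⌉ = 102.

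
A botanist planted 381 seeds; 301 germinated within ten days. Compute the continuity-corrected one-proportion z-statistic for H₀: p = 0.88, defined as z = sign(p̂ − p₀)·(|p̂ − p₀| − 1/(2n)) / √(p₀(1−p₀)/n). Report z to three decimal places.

The sample proportion is 301/381 = 0.79003. p̂ − p₀ = -0.089974.
Continuity correction 1/(2n) = 1/762 = 0.001312.
Corrected numerator: |-0.089974| − 0.001312 = 0.088662.
SE₀ = √(0.88·0.12/381) = 0.016648.
z = −0.088662/0.016648 = -5.326.

z = -5.326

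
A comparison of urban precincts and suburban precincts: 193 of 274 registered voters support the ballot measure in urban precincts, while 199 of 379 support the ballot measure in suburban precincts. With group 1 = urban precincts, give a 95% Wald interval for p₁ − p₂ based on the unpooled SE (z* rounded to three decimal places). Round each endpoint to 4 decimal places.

(0.1055, 0.2531)

p̂₁ = 0.70438, p̂₂ = 0.52507, so the observed difference is 0.17931.
SE = √(0.000759960 + 0.000657973) = √0.001417933 = 0.037655.
The 95% critical value is z* = 1.960. Margin of error = 0.07380.
CI: 0.17931 ± 0.07380 = (0.1055, 0.2531).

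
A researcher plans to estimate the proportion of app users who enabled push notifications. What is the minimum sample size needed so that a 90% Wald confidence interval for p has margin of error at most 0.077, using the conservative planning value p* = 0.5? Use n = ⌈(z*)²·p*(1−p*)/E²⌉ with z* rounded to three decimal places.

n = 115

For 90% confidence, z* = 1.645.
p*(1−p*) = 0.50·0.50 = 0.2500.
(z*)²·p*(1−p*)/E² = 2.706025·0.2500/0.005929 = 114.101.
Rounding up, n = 115.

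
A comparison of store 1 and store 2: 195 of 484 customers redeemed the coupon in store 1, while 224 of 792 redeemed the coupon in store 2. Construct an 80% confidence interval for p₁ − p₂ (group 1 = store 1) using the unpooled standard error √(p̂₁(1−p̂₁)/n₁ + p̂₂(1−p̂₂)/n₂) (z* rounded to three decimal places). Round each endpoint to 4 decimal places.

p̂₁ = 0.40289, p̂₂ = 0.28283, so the observed difference is 0.12006.
Unpooled SE = √(p̂₁(1−p̂₁)/n₁ + p̂₂(1−p̂₂)/n₂) = √(0.000497046 + 0.000256107) = 0.027444.
z* = 1.282 at the 80% level. Margin of error = 0.03518.
CI: 0.12006 ± 0.03518 = (0.0849, 0.1552).

(0.0849, 0.1552)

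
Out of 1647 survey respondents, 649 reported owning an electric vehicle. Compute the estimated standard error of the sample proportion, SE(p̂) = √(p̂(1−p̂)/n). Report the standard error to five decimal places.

SE = 0.01204

p̂ = 649/1647 = 0.39405.
p̂(1−p̂) = 0.238775.
SE = √(0.238775/1647) = √0.000144976 = 0.01204.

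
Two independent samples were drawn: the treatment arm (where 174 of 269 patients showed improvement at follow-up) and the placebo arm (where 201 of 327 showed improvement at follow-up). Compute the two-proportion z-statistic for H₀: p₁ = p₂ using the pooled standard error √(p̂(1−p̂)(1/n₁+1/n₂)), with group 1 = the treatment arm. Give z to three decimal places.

z = 0.809

p̂₁ = 174/269 = 0.64684, p̂₂ = 201/327 = 0.61468.
Pooled p̂ = (174+201)/(269+327) = 375/596 = 0.62919.
Pooled SE = √[0.2333087·0.00677558] ≈ 0.039759.
z = 0.03216/0.039759 = 0.809.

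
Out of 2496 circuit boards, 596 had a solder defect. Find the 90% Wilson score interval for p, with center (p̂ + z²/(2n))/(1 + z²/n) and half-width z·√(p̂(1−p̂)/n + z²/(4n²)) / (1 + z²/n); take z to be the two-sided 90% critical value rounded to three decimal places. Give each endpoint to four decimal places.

Here p̂ = 596/2496 = 0.23878 and z = 1.645 (z² = 2.706025).
1 + z²/n = 1.001084.
Adjusted center: (0.23878 + z²/(2n))/1.001084 = 0.23906.
Radicand: p̂(1−p̂)/n + z²/(4n²) = 0.000072823 + 0.000000109 = 0.000072932.
Half-width = z·√(radicand)/denom = 1.645·0.008540/1.001084 = 0.01403.
CI: 0.23906 ± 0.01403 = (0.2250, 0.2531).

(0.2250, 0.2531)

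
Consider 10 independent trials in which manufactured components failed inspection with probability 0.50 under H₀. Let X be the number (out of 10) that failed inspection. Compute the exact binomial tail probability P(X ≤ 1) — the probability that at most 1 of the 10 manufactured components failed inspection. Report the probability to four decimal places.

P = 0.0107

X ~ Binomial(n=10, p=0.50).
P(X ≤ 1) = C(10,0)·0.50^0·0.50^10 + C(10,1)·0.50^1·0.50^9.
= 0.000977 + 0.009766 = 0.0107.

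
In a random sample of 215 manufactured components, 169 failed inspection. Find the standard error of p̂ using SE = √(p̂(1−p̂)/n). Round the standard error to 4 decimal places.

Sample proportion p̂ = 169/215 = 0.78605.
p̂(1−p̂) = 0.78605·0.21395 = 0.168175.
Dividing by n and taking the root: √0.000782209 = 0.0280.

SE = 0.0280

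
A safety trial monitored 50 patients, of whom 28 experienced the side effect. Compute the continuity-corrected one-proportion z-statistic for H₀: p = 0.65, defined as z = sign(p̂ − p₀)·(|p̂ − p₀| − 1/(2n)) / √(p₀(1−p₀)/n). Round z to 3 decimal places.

z = -1.186

p̂ = 28/50 = 0.56000. p̂ − p₀ = -0.090000.
1/(2n) = 0.010000.
Corrected numerator: |-0.090000| − 0.010000 = 0.080000.
Under H₀, SE = √(p₀(1−p₀)/n) = √(0.65·0.35/50) = √0.004550000 = 0.067454.
z = (−)0.080000/0.067454 = -1.186.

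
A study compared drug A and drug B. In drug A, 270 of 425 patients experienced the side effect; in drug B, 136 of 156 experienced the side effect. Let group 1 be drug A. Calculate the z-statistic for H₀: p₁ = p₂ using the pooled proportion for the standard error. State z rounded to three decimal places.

z = -5.507

Sample proportions: p̂₁ = 270/425 = 0.63529 and p̂₂ = 136/156 = 0.87179.
Pooling: p̂ = 406/581 = 0.69880.
SE = √[p̂(1−p̂)(1/n₁+1/n₂)] = √[0.69880·0.30120·(1/425+1/156)] ≈ 0.042947.
z = (p̂₁ − p̂₂)/SE = (0.63529 − 0.87179)/0.042947 = -0.23650/0.042947 = -5.507.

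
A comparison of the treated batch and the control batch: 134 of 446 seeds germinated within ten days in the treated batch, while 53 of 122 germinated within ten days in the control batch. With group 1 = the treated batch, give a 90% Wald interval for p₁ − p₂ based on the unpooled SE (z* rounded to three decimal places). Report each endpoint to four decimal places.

(-0.2160, -0.0520)

p̂₁ = 134/446 = 0.30045, p̂₂ = 53/122 = 0.43443; p̂₁ − p̂₂ = -0.13398.
SE = √(0.000471254 + 0.002013935) = √0.002485189 = 0.049852.
The 90% critical value is z* = 1.645. Margin = 1.645·0.049852 = 0.08201.
Interval: -0.13398 ± 0.08201 → (-0.2160, -0.0520).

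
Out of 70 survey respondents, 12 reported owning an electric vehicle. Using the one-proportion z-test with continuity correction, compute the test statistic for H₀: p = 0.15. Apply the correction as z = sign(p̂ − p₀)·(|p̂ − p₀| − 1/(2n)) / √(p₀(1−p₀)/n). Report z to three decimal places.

z = 0.335

p̂ = 12/70 = 0.17143. p̂ − p₀ = 0.021429.
1/(2n) = 0.007143.
Corrected numerator: |0.021429| − 0.007143 = 0.014286.
Under H₀, SE = √(p₀(1−p₀)/n) = √(0.15·0.85/70) = √0.001821429 = 0.042678.
z = +0.014286/0.042678 = 0.335.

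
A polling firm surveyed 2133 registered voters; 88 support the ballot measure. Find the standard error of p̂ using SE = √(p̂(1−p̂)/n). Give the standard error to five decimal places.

The sample proportion is 88/2133 = 0.04126.
p̂(1−p̂) = 0.039558.
SE = √(0.039558/2133) = √0.000018546 = 0.00431.

SE = 0.00431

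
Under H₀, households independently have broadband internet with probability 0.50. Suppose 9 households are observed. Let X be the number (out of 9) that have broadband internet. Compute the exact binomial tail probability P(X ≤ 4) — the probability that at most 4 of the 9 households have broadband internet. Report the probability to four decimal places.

X is binomial with n = 9 and p = 0.50.
P(X ≤ 4) = Σ_{j=0}^{4} C(9,j)·0.50^j·0.50^{9−j}.
= 0.001953 + 0.017578 + 0.070312 + 0.164062 + 0.246094 = 0.5000.

P = 0.5000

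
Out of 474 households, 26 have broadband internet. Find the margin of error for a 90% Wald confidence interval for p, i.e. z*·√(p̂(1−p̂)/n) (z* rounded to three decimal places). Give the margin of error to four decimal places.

ME = 0.0172

Sample proportion p̂ = 26/474 = 0.05485.
Standard error of p̂: √(0.051844/474) = √0.000109375 = 0.010458.
The 90% critical value is z* = 1.645.
ME = 1.645·0.010458 = 0.0172.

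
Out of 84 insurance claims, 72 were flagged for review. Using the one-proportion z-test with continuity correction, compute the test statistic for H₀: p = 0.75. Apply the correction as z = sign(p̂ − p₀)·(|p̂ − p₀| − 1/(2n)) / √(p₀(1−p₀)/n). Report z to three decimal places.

z = 2.142

Sample proportion p̂ = 72/84 = 0.85714. p̂ − p₀ = 0.107143.
Continuity correction 1/(2n) = 1/168 = 0.005952.
Corrected numerator: |0.107143| − 0.005952 = 0.101191.
SE₀ = √(0.75·0.25/84) = 0.047246.
z = +0.101191/0.047246 = 2.142.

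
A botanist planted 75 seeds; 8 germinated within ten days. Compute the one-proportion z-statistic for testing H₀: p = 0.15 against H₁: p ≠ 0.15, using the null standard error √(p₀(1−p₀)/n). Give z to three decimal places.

z = -1.051

Sample proportion p̂ = 8/75 = 0.10667.
Under H₀, SE = √(p₀(1−p₀)/n) = √(0.15·0.85/75) = √0.001700000 = 0.041231.
z = (p̂ − p₀)/SE = (0.10667 − 0.15)/0.041231 = -1.051.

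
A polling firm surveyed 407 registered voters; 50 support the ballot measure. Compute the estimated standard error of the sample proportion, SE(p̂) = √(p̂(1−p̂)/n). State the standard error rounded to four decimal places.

SE = 0.0163

p̂ = 50/407 = 0.12285.
p̂(1−p̂) = 0.107758.
SE = √(0.107758/407) = 0.0163.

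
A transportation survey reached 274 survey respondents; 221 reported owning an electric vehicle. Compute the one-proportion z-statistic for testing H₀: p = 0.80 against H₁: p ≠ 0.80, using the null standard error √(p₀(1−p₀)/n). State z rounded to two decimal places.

z = 0.27

Sample proportion p̂ = 221/274 = 0.80657.
Under H₀, SE = √(p₀(1−p₀)/n) = √(0.80·0.20/274) = √0.000583942 = 0.024165.
z = (p̂ − p₀)/SE = (0.80657 − 0.80)/0.024165 = 0.27.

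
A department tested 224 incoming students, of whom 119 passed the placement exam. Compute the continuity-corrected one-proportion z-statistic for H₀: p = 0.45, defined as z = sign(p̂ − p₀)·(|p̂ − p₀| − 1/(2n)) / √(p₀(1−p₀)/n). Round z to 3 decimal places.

z = 2.377

p̂ = 119/224 = 0.53125. p̂ − p₀ = 0.081250.
1/(2n) = 0.002232.
Corrected numerator: |0.081250| − 0.002232 = 0.079018.
Null standard error: √(0.45·0.55/224) = √0.001104911 = 0.033240.
z = +0.079018/0.033240 = 2.377.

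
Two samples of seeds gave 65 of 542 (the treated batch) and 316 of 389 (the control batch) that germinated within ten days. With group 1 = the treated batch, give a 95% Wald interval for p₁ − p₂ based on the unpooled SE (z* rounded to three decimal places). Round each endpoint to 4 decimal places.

p̂₁ = 0.11993, p̂₂ = 0.81234, so the observed difference is -0.69241.
Unpooled SE = √(p̂₁(1−p̂₁)/n₁ + p̂₂(1−p̂₂)/n₂) = √(0.000194730 + 0.000391887) = 0.024220.
The 95% critical value is z* = 1.960. Margin of error = 0.04747.
So the interval runs from -0.7399 to -0.6449.

(-0.7399, -0.6449)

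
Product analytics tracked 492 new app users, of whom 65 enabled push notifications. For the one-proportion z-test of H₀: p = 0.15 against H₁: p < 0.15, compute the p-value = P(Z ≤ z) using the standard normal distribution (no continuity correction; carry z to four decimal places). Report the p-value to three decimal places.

p-value = 0.133

With x = 65 successes in n = 492, p̂ = 0.13211.
SE₀ = √(0.15·0.85/492) = 0.016098.
z = (p̂ − p₀)/SE = (65/492 − 0.15)/0.016098 ≈ -1.1111.
From the standard normal, P(Z ≤ z) = 0.133.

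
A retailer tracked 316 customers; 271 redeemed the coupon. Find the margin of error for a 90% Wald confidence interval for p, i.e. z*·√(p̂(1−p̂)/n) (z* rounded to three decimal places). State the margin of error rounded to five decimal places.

The sample proportion is 271/316 = 0.85759.
SE(p̂) = √(0.85759·0.14241/316) = 0.019659.
z* = 1.645 at the 90% level.
So ME = 0.03234.

ME = 0.03234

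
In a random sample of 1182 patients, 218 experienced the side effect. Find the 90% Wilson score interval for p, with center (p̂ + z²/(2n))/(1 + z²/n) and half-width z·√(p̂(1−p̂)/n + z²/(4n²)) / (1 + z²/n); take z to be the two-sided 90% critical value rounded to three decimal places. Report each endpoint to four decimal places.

(0.1666, 0.2037)

Here p̂ = 218/1182 = 0.18443 and z = 1.645 (z² = 2.706025).
1 + z²/n = 1.002289.
Adjusted center: (0.18443 + z²/(2n))/1.002289 = 0.18515.
Radicand: p̂(1−p̂)/n + z²/(4n²) = 0.000127257 + 0.000000484 = 0.000127741.
Half-width = 1.645·√0.000127741/1.002289 = 0.01855.
So the interval runs from 0.1666 to 0.2037.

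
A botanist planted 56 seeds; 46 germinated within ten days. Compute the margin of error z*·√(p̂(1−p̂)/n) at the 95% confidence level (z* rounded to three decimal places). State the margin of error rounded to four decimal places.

ME = 0.1003

p̂ = 46/56 = 0.82143.
SE = √(p̂(1−p̂)/n) = √(0.146684/56) = 0.051180.
The 95% critical value is z* = 1.960.
ME = 1.960·0.051180 = 0.1003.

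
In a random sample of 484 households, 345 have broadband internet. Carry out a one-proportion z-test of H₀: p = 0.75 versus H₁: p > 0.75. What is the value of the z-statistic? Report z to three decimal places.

The sample proportion is 345/484 = 0.71281.
Null standard error: √(0.75·0.25/484) = √0.000387397 = 0.019682.
Test statistic: z = -0.03719/0.019682 = -1.890.

z = -1.890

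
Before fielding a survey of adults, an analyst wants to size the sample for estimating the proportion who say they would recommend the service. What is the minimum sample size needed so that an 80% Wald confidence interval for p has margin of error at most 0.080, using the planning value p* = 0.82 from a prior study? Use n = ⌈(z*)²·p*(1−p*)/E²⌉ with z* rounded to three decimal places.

n = 38

The 80% critical value is z* = 1.282.
p*(1−p*) = 0.1476.
(z*)²·p*(1−p*)/E² = 1.643524·0.1476/0.006400 = 37.904.
Rounding up, n = 38.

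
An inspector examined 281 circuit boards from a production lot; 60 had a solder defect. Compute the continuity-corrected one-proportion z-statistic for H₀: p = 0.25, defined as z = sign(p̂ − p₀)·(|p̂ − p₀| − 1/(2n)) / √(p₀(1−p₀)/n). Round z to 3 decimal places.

z = -1.343

With x = 60 successes in n = 281, p̂ = 0.21352. p̂ − p₀ = -0.036477.
Continuity correction 1/(2n) = 1/562 = 0.001779.
Corrected numerator: |-0.036477| − 0.001779 = 0.034698.
Null standard error: √(0.25·0.75/281) = √0.000667260 = 0.025831.
z = −0.034698/0.025831 = -1.343.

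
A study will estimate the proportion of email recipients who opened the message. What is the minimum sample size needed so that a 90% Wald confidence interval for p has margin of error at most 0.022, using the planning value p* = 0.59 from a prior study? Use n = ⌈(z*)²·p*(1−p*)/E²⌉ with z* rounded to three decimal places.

z* = 1.645 at the 90% level.
p*(1−p*) = 0.2419.
Required n before rounding: 2.706025 × 0.2419 / 0.022² = 1352.453.
⌈1352.453⌉ = 1353.

n = 1353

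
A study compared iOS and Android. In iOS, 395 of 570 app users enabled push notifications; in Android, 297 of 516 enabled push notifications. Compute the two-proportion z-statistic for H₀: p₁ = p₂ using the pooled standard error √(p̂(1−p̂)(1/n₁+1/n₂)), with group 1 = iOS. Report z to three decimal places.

z = 4.018

p̂₁ = 395/570 = 0.69298, p̂₂ = 297/516 = 0.57558.
Pooling: p̂ = 692/1086 = 0.63720.
SE = √[p̂(1−p̂)(1/n₁+1/n₂)] = √[0.63720·0.36280·(1/570+1/516)] ≈ 0.029216.
z = (p̂₁ − p̂₂)/SE = (0.69298 − 0.57558)/0.029216 = 0.11740/0.029216 = 4.018.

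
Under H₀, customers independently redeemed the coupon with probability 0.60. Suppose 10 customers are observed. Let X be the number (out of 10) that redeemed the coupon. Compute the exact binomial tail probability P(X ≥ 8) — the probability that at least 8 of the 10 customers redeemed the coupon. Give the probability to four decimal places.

X is binomial with n = 10 and p = 0.60.
P(X ≥ 8) = C(10,8)·0.60^8·0.40^2 + C(10,9)·0.60^9·0.40^1 + C(10,10)·0.60^10·0.40^0.
= 0.120932 + 0.040311 + 0.006047 = 0.1673.

P = 0.1673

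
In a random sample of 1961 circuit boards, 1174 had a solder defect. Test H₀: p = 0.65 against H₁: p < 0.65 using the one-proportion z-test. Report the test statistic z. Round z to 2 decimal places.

p̂ = 1174/1961 = 0.59867.
Under H₀, SE = √(p₀(1−p₀)/n) = √(0.65·0.35/1961) = √0.000116012 = 0.010771.
z = (0.59867 − 0.65)/0.010771 = -0.05133/0.010771 = -4.77.

z = -4.77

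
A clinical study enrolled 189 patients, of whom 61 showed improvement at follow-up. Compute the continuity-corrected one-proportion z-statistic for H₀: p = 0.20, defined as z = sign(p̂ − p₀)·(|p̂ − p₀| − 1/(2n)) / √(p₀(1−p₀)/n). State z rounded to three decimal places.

Sample proportion p̂ = 61/189 = 0.32275. p̂ − p₀ = 0.122751.
Continuity correction 1/(2n) = 1/378 = 0.002646.
Corrected numerator: |0.122751| − 0.002646 = 0.120105.
Null standard error: √(0.20·0.80/189) = √0.000846561 = 0.029096.
z = +0.120105/0.029096 = 4.128.

z = 4.128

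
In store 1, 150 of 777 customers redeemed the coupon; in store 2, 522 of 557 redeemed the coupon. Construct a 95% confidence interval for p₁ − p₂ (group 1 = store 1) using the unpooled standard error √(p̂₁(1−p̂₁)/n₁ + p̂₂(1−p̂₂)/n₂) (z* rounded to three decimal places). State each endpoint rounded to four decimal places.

(-0.7784, -0.7098)

p̂₁ = 0.19305, p̂₂ = 0.93716, so the observed difference is -0.74411.
SE = √(0.000200491 + 0.000105724) = √0.000306215 = 0.017499.
z* = 1.960 at the 95% level. Margin of error = 0.03430.
So the interval runs from -0.7784 to -0.7098.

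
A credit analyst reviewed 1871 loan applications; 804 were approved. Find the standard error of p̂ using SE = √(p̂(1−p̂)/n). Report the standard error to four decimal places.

The sample proportion is 804/1871 = 0.42972.
p̂(1−p̂) = 0.245061.
SE = √(0.245061/1871) = √0.000130979 = 0.0114.

SE = 0.0114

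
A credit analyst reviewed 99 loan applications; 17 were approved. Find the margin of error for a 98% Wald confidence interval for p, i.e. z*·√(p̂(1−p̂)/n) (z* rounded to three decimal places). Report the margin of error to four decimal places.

ME = 0.0882

p̂ = 17/99 = 0.17172.
Standard error of p̂: √(0.142230/99) = √0.001436671 = 0.037903.
For 98% confidence, z* = 2.326.
ME = 2.326·0.037903 = 0.0882.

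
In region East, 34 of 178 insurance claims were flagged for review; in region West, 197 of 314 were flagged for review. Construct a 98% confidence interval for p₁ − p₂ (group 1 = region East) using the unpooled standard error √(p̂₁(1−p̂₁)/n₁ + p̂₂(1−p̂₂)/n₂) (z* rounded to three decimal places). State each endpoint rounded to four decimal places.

p̂₁ = 0.19101, p̂₂ = 0.62739, so the observed difference is -0.43638.
Unpooled SE = √(p̂₁(1−p̂₁)/n₁ + p̂₂(1−p̂₂)/n₂) = √(0.000868123 + 0.000744497) = 0.040157.
For 98% confidence, z* = 2.326. Margin of error = 0.09341.
CI: -0.43638 ± 0.09341 = (-0.5298, -0.3430).

(-0.5298, -0.3430)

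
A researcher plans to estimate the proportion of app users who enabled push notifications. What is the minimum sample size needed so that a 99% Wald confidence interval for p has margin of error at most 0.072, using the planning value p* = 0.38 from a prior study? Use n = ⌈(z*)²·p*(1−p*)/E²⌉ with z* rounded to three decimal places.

n = 302

z* = 2.576 at the 99% level.
p*(1−p*) = 0.38·0.62 = 0.2356.
(z*)²·p*(1−p*)/E² = 6.635776·0.2356/0.005184 = 301.580.
⌈301.580⌉ = 302.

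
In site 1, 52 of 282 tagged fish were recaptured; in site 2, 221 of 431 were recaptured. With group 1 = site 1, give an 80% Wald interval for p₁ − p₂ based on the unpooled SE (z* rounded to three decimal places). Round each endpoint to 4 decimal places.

(-0.3711, -0.2856)

p̂₁ = 0.18440, p̂₂ = 0.51276, so the observed difference is -0.32836.
Unpooled SE = √(p̂₁(1−p̂₁)/n₁ + p̂₂(1−p̂₂)/n₂) = √(0.000533315 + 0.000579669) = 0.033361.
For 80% confidence, z* = 1.282. Margin of error = 0.04277.
CI: -0.32836 ± 0.04277 = (-0.3711, -0.2856).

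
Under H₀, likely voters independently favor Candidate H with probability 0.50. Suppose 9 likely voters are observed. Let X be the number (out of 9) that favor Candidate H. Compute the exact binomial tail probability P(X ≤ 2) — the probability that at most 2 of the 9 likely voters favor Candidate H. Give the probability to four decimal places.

X ~ Binomial(n=9, p=0.50).
P(X ≤ 2) = C(9,0)·0.50^0·0.50^9 + C(9,1)·0.50^1·0.50^8 + C(9,2)·0.50^2·0.50^7.
= 0.001953 + 0.017578 + 0.070312 = 0.0898.

P = 0.0898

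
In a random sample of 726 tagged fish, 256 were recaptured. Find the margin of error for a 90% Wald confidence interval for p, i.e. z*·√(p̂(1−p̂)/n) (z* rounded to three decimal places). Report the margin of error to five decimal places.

ME = 0.02917

p̂ = 256/726 = 0.35262.
SE = √(p̂(1−p̂)/n) = √(0.228278/726) = 0.017732.
For 90% confidence, z* = 1.645.
So ME = 0.02917.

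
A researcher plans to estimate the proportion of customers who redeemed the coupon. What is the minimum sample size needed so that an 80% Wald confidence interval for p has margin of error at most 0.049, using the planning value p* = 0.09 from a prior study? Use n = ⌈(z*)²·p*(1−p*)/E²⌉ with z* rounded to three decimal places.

n = 57

The 80% critical value is z* = 1.282.
p*(1−p*) = 0.09·0.91 = 0.0819.
Required n before rounding: 1.643524 × 0.0819 / 0.049² = 56.062.
⌈56.062⌉ = 57.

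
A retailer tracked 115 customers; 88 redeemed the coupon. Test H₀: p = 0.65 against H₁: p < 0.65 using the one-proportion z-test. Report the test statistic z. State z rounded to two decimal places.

Sample proportion p̂ = 88/115 = 0.76522.
Null standard error: √(0.65·0.35/115) = √0.001978261 = 0.044478.
z = (p̂ − p₀)/SE = (0.76522 − 0.65)/0.044478 = 2.59.

z = 2.59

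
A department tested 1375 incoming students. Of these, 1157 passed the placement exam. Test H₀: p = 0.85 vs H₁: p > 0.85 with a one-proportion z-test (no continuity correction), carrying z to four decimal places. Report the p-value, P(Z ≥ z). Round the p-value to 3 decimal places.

With x = 1157 successes in n = 1375, p̂ = 0.84145.
SE₀ = √(0.85·0.15/1375) = 0.009630.
z = (p̂ − p₀)/SE = (1157/1375 − 0.85)/0.009630 ≈ -0.8874.
From the standard normal, P(Z ≥ z) = 0.813.

p-value = 0.813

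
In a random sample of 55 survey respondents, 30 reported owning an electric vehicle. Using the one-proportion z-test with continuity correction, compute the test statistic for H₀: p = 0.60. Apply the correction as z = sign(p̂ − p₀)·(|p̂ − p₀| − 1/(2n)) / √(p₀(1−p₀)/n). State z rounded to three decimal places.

z = -0.688

Sample proportion p̂ = 30/55 = 0.54545. p̂ − p₀ = -0.054545.
1/(2n) = 0.009091.
Corrected numerator: |-0.054545| − 0.009091 = 0.045454.
Under H₀, SE = √(p₀(1−p₀)/n) = √(0.60·0.40/55) = √0.004363636 = 0.066058.
z = (−)0.045454/0.066058 = -0.688.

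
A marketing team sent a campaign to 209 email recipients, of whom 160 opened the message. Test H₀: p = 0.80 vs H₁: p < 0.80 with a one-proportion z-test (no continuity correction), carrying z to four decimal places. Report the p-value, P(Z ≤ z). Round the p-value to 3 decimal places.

p̂ = 160/209 = 0.76555.
SE₀ = √(0.80·0.20/209) = 0.027669.
Test statistic (full precision, shown to 4 dp): z = (160/209 − 0.80)/SE₀ ≈ -1.2451.
p-value = P(Z ≤ z) with z = -1.2451 → 0.107.

p-value = 0.107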